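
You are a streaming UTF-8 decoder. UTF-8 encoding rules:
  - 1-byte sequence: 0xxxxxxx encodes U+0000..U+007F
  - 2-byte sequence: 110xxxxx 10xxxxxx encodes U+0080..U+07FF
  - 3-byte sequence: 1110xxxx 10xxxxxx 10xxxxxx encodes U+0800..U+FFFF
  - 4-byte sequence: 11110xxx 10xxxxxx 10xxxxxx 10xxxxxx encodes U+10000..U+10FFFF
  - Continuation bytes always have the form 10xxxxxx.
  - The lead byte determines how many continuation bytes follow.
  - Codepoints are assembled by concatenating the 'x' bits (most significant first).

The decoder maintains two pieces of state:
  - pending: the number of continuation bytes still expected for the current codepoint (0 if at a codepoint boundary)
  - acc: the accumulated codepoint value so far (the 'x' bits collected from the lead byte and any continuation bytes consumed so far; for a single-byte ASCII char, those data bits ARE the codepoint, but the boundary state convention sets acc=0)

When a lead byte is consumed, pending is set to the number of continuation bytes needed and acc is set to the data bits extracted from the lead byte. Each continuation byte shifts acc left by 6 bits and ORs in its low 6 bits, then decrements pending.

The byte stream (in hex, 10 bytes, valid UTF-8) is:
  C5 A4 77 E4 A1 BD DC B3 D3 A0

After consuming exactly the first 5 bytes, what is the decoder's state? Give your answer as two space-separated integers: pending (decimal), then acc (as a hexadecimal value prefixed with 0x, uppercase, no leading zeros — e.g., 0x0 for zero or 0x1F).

Answer: 1 0x121

Derivation:
Byte[0]=C5: 2-byte lead. pending=1, acc=0x5
Byte[1]=A4: continuation. acc=(acc<<6)|0x24=0x164, pending=0
Byte[2]=77: 1-byte. pending=0, acc=0x0
Byte[3]=E4: 3-byte lead. pending=2, acc=0x4
Byte[4]=A1: continuation. acc=(acc<<6)|0x21=0x121, pending=1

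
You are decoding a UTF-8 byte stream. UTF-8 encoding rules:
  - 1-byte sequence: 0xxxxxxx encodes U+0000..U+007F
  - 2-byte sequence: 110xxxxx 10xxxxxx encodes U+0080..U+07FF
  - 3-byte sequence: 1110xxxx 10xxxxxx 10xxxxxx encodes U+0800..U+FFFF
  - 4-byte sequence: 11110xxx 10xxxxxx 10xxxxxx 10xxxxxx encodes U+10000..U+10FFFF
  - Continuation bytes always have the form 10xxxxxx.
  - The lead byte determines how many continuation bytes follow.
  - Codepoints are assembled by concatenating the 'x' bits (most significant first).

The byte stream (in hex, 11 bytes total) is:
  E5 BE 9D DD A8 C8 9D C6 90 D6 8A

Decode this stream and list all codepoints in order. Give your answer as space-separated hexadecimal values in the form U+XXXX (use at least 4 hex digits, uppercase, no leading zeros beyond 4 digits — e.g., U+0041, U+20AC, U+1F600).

Answer: U+5F9D U+0768 U+021D U+0190 U+058A

Derivation:
Byte[0]=E5: 3-byte lead, need 2 cont bytes. acc=0x5
Byte[1]=BE: continuation. acc=(acc<<6)|0x3E=0x17E
Byte[2]=9D: continuation. acc=(acc<<6)|0x1D=0x5F9D
Completed: cp=U+5F9D (starts at byte 0)
Byte[3]=DD: 2-byte lead, need 1 cont bytes. acc=0x1D
Byte[4]=A8: continuation. acc=(acc<<6)|0x28=0x768
Completed: cp=U+0768 (starts at byte 3)
Byte[5]=C8: 2-byte lead, need 1 cont bytes. acc=0x8
Byte[6]=9D: continuation. acc=(acc<<6)|0x1D=0x21D
Completed: cp=U+021D (starts at byte 5)
Byte[7]=C6: 2-byte lead, need 1 cont bytes. acc=0x6
Byte[8]=90: continuation. acc=(acc<<6)|0x10=0x190
Completed: cp=U+0190 (starts at byte 7)
Byte[9]=D6: 2-byte lead, need 1 cont bytes. acc=0x16
Byte[10]=8A: continuation. acc=(acc<<6)|0x0A=0x58A
Completed: cp=U+058A (starts at byte 9)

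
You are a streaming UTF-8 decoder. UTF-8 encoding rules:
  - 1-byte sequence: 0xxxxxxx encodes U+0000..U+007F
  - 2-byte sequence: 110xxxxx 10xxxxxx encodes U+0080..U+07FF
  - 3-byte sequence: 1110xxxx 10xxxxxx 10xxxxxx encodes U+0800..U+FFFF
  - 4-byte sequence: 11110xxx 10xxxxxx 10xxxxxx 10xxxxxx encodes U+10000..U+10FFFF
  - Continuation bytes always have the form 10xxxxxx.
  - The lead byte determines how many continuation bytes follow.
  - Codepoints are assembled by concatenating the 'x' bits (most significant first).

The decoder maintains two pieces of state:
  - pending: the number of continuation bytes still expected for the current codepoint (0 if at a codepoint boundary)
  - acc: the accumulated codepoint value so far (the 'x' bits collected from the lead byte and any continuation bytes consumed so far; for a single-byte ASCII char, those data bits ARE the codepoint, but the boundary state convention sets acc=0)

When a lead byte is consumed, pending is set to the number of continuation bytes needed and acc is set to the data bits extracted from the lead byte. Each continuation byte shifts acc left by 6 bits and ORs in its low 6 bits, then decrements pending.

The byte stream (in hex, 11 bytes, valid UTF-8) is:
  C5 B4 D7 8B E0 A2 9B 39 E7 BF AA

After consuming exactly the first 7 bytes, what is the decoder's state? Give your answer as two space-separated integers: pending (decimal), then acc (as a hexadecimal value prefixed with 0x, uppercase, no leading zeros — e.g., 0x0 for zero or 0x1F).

Byte[0]=C5: 2-byte lead. pending=1, acc=0x5
Byte[1]=B4: continuation. acc=(acc<<6)|0x34=0x174, pending=0
Byte[2]=D7: 2-byte lead. pending=1, acc=0x17
Byte[3]=8B: continuation. acc=(acc<<6)|0x0B=0x5CB, pending=0
Byte[4]=E0: 3-byte lead. pending=2, acc=0x0
Byte[5]=A2: continuation. acc=(acc<<6)|0x22=0x22, pending=1
Byte[6]=9B: continuation. acc=(acc<<6)|0x1B=0x89B, pending=0

Answer: 0 0x89B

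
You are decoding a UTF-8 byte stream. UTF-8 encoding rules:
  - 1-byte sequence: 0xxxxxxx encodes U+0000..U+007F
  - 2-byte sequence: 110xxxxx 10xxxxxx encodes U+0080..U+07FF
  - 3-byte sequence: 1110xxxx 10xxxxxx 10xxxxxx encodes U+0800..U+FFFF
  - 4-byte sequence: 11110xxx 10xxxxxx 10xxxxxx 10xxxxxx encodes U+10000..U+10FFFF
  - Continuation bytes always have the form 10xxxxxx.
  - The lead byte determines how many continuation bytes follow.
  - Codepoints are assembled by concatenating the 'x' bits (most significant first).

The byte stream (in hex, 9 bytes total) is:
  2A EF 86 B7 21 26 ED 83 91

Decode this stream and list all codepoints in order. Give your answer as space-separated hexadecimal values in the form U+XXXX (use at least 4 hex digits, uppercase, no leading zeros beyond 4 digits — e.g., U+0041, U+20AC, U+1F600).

Byte[0]=2A: 1-byte ASCII. cp=U+002A
Byte[1]=EF: 3-byte lead, need 2 cont bytes. acc=0xF
Byte[2]=86: continuation. acc=(acc<<6)|0x06=0x3C6
Byte[3]=B7: continuation. acc=(acc<<6)|0x37=0xF1B7
Completed: cp=U+F1B7 (starts at byte 1)
Byte[4]=21: 1-byte ASCII. cp=U+0021
Byte[5]=26: 1-byte ASCII. cp=U+0026
Byte[6]=ED: 3-byte lead, need 2 cont bytes. acc=0xD
Byte[7]=83: continuation. acc=(acc<<6)|0x03=0x343
Byte[8]=91: continuation. acc=(acc<<6)|0x11=0xD0D1
Completed: cp=U+D0D1 (starts at byte 6)

Answer: U+002A U+F1B7 U+0021 U+0026 U+D0D1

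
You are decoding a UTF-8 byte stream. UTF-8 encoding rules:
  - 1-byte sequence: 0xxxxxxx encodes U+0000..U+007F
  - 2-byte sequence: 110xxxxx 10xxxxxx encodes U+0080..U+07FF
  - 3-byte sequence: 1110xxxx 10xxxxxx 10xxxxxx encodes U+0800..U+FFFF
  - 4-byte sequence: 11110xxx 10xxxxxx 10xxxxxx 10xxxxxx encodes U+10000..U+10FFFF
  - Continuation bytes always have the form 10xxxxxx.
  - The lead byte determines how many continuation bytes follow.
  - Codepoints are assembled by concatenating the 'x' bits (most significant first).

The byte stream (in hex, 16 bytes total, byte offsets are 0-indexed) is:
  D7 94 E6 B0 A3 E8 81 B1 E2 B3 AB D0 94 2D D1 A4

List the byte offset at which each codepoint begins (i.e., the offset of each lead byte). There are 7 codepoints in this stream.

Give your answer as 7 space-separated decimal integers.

Answer: 0 2 5 8 11 13 14

Derivation:
Byte[0]=D7: 2-byte lead, need 1 cont bytes. acc=0x17
Byte[1]=94: continuation. acc=(acc<<6)|0x14=0x5D4
Completed: cp=U+05D4 (starts at byte 0)
Byte[2]=E6: 3-byte lead, need 2 cont bytes. acc=0x6
Byte[3]=B0: continuation. acc=(acc<<6)|0x30=0x1B0
Byte[4]=A3: continuation. acc=(acc<<6)|0x23=0x6C23
Completed: cp=U+6C23 (starts at byte 2)
Byte[5]=E8: 3-byte lead, need 2 cont bytes. acc=0x8
Byte[6]=81: continuation. acc=(acc<<6)|0x01=0x201
Byte[7]=B1: continuation. acc=(acc<<6)|0x31=0x8071
Completed: cp=U+8071 (starts at byte 5)
Byte[8]=E2: 3-byte lead, need 2 cont bytes. acc=0x2
Byte[9]=B3: continuation. acc=(acc<<6)|0x33=0xB3
Byte[10]=AB: continuation. acc=(acc<<6)|0x2B=0x2CEB
Completed: cp=U+2CEB (starts at byte 8)
Byte[11]=D0: 2-byte lead, need 1 cont bytes. acc=0x10
Byte[12]=94: continuation. acc=(acc<<6)|0x14=0x414
Completed: cp=U+0414 (starts at byte 11)
Byte[13]=2D: 1-byte ASCII. cp=U+002D
Byte[14]=D1: 2-byte lead, need 1 cont bytes. acc=0x11
Byte[15]=A4: continuation. acc=(acc<<6)|0x24=0x464
Completed: cp=U+0464 (starts at byte 14)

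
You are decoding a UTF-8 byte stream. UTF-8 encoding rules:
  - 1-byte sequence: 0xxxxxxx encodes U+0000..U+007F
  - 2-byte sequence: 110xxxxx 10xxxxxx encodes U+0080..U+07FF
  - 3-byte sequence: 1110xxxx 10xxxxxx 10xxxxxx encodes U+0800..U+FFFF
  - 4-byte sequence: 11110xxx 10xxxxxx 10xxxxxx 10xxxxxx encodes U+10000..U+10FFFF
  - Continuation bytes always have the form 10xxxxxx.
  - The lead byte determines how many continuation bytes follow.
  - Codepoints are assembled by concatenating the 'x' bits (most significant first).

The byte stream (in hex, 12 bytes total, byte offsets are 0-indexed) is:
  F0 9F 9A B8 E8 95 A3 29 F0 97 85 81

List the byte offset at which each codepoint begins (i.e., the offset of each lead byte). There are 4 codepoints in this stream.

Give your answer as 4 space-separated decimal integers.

Answer: 0 4 7 8

Derivation:
Byte[0]=F0: 4-byte lead, need 3 cont bytes. acc=0x0
Byte[1]=9F: continuation. acc=(acc<<6)|0x1F=0x1F
Byte[2]=9A: continuation. acc=(acc<<6)|0x1A=0x7DA
Byte[3]=B8: continuation. acc=(acc<<6)|0x38=0x1F6B8
Completed: cp=U+1F6B8 (starts at byte 0)
Byte[4]=E8: 3-byte lead, need 2 cont bytes. acc=0x8
Byte[5]=95: continuation. acc=(acc<<6)|0x15=0x215
Byte[6]=A3: continuation. acc=(acc<<6)|0x23=0x8563
Completed: cp=U+8563 (starts at byte 4)
Byte[7]=29: 1-byte ASCII. cp=U+0029
Byte[8]=F0: 4-byte lead, need 3 cont bytes. acc=0x0
Byte[9]=97: continuation. acc=(acc<<6)|0x17=0x17
Byte[10]=85: continuation. acc=(acc<<6)|0x05=0x5C5
Byte[11]=81: continuation. acc=(acc<<6)|0x01=0x17141
Completed: cp=U+17141 (starts at byte 8)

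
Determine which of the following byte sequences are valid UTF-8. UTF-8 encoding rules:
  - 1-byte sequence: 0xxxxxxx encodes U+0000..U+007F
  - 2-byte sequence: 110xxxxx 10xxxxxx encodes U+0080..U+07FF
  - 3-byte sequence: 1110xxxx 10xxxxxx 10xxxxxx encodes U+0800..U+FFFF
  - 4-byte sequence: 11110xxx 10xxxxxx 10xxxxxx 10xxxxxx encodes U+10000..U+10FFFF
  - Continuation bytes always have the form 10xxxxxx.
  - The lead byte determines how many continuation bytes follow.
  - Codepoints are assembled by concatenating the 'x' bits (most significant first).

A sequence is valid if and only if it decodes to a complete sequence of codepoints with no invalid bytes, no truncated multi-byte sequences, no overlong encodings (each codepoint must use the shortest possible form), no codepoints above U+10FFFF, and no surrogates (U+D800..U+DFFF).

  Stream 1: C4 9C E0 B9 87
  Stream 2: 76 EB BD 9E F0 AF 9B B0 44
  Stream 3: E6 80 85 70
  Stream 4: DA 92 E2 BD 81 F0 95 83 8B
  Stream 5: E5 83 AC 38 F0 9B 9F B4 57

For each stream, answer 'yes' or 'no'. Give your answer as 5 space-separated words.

Stream 1: decodes cleanly. VALID
Stream 2: decodes cleanly. VALID
Stream 3: decodes cleanly. VALID
Stream 4: decodes cleanly. VALID
Stream 5: decodes cleanly. VALID

Answer: yes yes yes yes yes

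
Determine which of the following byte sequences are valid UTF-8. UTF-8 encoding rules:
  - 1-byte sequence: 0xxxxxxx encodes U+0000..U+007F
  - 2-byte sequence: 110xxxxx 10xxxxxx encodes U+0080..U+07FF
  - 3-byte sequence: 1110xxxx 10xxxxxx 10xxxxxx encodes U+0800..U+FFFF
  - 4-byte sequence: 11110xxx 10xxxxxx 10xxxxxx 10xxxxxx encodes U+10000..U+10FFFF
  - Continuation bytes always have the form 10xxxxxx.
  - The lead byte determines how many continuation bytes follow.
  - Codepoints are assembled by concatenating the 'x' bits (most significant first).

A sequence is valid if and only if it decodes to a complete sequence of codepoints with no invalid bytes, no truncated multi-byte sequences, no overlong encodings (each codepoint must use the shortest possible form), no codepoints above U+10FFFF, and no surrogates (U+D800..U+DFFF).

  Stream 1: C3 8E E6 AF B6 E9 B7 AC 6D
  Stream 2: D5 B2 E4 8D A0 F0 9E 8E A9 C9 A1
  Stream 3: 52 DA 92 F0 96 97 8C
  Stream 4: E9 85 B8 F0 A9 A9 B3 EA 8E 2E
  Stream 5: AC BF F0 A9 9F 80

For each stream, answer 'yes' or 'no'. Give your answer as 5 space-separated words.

Answer: yes yes yes no no

Derivation:
Stream 1: decodes cleanly. VALID
Stream 2: decodes cleanly. VALID
Stream 3: decodes cleanly. VALID
Stream 4: error at byte offset 9. INVALID
Stream 5: error at byte offset 0. INVALID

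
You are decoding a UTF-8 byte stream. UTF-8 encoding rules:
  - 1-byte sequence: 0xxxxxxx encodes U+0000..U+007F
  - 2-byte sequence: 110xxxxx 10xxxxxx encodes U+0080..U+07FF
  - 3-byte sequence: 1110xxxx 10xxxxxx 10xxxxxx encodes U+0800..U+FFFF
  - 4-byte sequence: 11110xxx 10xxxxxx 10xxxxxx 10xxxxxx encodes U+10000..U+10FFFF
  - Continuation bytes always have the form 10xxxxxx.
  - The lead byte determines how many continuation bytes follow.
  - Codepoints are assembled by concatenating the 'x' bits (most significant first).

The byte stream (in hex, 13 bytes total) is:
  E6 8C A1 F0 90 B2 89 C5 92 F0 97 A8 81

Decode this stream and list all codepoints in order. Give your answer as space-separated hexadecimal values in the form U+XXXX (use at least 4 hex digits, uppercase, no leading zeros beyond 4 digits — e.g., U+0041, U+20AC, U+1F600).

Answer: U+6321 U+10C89 U+0152 U+17A01

Derivation:
Byte[0]=E6: 3-byte lead, need 2 cont bytes. acc=0x6
Byte[1]=8C: continuation. acc=(acc<<6)|0x0C=0x18C
Byte[2]=A1: continuation. acc=(acc<<6)|0x21=0x6321
Completed: cp=U+6321 (starts at byte 0)
Byte[3]=F0: 4-byte lead, need 3 cont bytes. acc=0x0
Byte[4]=90: continuation. acc=(acc<<6)|0x10=0x10
Byte[5]=B2: continuation. acc=(acc<<6)|0x32=0x432
Byte[6]=89: continuation. acc=(acc<<6)|0x09=0x10C89
Completed: cp=U+10C89 (starts at byte 3)
Byte[7]=C5: 2-byte lead, need 1 cont bytes. acc=0x5
Byte[8]=92: continuation. acc=(acc<<6)|0x12=0x152
Completed: cp=U+0152 (starts at byte 7)
Byte[9]=F0: 4-byte lead, need 3 cont bytes. acc=0x0
Byte[10]=97: continuation. acc=(acc<<6)|0x17=0x17
Byte[11]=A8: continuation. acc=(acc<<6)|0x28=0x5E8
Byte[12]=81: continuation. acc=(acc<<6)|0x01=0x17A01
Completed: cp=U+17A01 (starts at byte 9)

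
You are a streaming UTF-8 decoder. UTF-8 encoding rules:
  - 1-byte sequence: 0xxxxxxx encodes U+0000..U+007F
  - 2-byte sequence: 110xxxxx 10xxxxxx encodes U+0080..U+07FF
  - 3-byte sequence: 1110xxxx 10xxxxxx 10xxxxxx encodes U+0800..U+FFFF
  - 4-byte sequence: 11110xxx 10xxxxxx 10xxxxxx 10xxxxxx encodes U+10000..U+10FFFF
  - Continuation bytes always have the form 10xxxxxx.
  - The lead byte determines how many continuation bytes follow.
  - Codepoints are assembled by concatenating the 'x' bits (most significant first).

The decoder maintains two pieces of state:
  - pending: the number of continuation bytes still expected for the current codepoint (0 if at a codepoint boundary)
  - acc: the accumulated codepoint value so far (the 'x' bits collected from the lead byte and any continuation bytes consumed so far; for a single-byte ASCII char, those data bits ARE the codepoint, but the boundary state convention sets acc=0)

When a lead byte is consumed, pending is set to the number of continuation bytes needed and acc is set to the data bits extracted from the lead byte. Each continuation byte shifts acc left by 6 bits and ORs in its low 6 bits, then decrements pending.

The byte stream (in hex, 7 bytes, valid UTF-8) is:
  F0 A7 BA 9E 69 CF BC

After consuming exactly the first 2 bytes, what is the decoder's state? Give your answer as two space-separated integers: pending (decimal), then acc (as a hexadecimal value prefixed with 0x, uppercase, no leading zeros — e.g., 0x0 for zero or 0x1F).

Byte[0]=F0: 4-byte lead. pending=3, acc=0x0
Byte[1]=A7: continuation. acc=(acc<<6)|0x27=0x27, pending=2

Answer: 2 0x27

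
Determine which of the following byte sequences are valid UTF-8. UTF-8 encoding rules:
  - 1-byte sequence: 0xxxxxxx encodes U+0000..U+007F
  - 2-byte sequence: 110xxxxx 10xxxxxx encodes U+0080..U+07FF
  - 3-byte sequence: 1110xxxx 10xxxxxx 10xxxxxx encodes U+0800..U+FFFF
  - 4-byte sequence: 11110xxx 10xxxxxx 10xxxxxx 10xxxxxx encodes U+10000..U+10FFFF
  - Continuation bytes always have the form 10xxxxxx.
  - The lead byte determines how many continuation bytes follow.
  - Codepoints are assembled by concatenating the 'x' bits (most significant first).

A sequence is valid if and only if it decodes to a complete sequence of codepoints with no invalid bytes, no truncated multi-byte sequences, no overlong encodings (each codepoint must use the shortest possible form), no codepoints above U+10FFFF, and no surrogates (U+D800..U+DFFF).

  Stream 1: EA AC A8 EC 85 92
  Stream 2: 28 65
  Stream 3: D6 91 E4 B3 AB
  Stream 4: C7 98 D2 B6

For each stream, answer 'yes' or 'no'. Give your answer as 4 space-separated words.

Answer: yes yes yes yes

Derivation:
Stream 1: decodes cleanly. VALID
Stream 2: decodes cleanly. VALID
Stream 3: decodes cleanly. VALID
Stream 4: decodes cleanly. VALID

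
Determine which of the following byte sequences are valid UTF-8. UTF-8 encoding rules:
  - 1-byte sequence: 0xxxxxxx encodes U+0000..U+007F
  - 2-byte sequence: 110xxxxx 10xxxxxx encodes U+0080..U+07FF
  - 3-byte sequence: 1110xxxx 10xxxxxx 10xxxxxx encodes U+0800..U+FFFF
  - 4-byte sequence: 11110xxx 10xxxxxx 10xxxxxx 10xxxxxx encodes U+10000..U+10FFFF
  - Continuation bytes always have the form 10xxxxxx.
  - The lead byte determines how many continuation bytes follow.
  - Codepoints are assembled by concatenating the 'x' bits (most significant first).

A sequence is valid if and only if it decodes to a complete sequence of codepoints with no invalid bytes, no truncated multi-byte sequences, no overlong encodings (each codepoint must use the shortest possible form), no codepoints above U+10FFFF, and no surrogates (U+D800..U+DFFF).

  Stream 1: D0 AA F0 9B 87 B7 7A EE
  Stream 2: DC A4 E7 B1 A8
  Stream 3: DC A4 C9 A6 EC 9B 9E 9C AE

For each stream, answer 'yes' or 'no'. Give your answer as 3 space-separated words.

Stream 1: error at byte offset 8. INVALID
Stream 2: decodes cleanly. VALID
Stream 3: error at byte offset 7. INVALID

Answer: no yes no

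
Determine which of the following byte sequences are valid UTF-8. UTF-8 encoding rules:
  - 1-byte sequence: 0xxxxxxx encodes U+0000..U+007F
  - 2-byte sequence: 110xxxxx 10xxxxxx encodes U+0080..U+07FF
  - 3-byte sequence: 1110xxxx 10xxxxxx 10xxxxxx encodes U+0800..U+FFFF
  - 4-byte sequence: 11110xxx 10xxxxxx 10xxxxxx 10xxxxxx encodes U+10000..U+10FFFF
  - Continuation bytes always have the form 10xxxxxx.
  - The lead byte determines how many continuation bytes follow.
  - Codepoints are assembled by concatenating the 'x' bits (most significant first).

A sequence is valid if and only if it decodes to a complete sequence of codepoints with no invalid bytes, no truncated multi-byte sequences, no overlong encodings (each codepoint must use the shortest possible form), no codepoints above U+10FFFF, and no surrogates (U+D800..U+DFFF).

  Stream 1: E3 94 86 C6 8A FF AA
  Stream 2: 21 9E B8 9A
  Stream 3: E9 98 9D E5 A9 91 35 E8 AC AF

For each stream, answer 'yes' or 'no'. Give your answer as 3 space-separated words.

Stream 1: error at byte offset 5. INVALID
Stream 2: error at byte offset 1. INVALID
Stream 3: decodes cleanly. VALID

Answer: no no yes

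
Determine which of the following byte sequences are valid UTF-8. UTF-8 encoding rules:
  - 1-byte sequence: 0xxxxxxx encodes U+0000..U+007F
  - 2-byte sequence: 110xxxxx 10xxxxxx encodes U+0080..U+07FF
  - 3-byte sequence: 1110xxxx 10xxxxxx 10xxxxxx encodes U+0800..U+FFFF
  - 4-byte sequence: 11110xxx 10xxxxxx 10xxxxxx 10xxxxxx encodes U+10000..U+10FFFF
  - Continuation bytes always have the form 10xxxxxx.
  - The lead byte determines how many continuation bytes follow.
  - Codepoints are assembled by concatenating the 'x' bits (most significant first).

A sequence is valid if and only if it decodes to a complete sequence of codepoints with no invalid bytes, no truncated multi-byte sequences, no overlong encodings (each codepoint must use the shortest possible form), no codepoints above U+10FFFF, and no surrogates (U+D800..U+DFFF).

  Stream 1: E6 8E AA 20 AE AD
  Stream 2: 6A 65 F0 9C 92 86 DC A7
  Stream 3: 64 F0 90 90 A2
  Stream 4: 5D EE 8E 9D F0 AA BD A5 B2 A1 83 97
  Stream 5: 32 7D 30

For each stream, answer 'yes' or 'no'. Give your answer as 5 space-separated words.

Answer: no yes yes no yes

Derivation:
Stream 1: error at byte offset 4. INVALID
Stream 2: decodes cleanly. VALID
Stream 3: decodes cleanly. VALID
Stream 4: error at byte offset 8. INVALID
Stream 5: decodes cleanly. VALID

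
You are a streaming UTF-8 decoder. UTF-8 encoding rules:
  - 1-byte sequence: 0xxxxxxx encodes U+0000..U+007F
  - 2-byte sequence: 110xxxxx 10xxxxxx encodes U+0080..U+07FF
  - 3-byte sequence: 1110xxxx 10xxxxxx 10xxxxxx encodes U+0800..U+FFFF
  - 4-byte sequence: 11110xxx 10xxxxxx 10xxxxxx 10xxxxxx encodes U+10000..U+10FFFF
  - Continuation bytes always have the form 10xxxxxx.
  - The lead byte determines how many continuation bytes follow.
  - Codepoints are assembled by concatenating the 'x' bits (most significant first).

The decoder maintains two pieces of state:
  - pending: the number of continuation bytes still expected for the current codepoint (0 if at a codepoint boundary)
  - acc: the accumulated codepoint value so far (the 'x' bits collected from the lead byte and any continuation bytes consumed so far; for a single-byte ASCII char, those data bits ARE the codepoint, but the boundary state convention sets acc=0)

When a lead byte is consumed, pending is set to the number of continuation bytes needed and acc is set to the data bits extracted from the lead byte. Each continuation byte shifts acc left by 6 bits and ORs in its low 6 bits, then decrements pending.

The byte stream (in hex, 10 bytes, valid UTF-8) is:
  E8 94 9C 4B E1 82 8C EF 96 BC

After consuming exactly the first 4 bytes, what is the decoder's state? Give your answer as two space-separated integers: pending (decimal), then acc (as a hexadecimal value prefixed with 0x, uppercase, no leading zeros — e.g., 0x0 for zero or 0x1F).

Answer: 0 0x0

Derivation:
Byte[0]=E8: 3-byte lead. pending=2, acc=0x8
Byte[1]=94: continuation. acc=(acc<<6)|0x14=0x214, pending=1
Byte[2]=9C: continuation. acc=(acc<<6)|0x1C=0x851C, pending=0
Byte[3]=4B: 1-byte. pending=0, acc=0x0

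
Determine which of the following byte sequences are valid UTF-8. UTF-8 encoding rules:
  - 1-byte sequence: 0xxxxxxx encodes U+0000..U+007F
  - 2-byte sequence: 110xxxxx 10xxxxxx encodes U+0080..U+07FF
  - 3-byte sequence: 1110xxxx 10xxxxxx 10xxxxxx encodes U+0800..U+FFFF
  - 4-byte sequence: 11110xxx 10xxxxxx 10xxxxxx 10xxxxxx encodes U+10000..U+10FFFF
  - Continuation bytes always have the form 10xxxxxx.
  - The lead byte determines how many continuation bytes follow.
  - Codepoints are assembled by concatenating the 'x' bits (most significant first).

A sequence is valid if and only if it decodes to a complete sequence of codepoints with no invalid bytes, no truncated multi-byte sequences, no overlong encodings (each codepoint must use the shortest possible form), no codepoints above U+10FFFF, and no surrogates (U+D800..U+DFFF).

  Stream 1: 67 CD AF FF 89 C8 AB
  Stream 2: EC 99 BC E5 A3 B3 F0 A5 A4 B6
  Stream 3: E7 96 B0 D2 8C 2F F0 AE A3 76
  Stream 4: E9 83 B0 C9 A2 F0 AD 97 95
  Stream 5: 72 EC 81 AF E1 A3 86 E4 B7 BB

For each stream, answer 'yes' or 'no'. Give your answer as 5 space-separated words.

Answer: no yes no yes yes

Derivation:
Stream 1: error at byte offset 3. INVALID
Stream 2: decodes cleanly. VALID
Stream 3: error at byte offset 9. INVALID
Stream 4: decodes cleanly. VALID
Stream 5: decodes cleanly. VALID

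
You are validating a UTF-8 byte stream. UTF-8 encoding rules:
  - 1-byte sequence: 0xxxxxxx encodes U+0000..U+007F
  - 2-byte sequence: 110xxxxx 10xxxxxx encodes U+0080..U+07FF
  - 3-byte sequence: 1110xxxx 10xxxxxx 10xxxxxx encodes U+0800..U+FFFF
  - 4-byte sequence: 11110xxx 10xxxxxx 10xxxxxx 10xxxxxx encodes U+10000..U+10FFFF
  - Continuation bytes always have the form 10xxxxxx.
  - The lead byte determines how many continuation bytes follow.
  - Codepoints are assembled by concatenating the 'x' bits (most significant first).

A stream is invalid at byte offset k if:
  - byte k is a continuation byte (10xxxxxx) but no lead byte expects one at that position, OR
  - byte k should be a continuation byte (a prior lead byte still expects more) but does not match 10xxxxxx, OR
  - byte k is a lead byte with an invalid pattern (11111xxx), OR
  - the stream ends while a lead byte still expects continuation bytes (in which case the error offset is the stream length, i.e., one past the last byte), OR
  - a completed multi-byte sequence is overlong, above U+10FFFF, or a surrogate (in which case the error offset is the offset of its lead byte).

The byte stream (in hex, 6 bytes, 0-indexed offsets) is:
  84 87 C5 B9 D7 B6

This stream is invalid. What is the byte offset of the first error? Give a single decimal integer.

Answer: 0

Derivation:
Byte[0]=84: INVALID lead byte (not 0xxx/110x/1110/11110)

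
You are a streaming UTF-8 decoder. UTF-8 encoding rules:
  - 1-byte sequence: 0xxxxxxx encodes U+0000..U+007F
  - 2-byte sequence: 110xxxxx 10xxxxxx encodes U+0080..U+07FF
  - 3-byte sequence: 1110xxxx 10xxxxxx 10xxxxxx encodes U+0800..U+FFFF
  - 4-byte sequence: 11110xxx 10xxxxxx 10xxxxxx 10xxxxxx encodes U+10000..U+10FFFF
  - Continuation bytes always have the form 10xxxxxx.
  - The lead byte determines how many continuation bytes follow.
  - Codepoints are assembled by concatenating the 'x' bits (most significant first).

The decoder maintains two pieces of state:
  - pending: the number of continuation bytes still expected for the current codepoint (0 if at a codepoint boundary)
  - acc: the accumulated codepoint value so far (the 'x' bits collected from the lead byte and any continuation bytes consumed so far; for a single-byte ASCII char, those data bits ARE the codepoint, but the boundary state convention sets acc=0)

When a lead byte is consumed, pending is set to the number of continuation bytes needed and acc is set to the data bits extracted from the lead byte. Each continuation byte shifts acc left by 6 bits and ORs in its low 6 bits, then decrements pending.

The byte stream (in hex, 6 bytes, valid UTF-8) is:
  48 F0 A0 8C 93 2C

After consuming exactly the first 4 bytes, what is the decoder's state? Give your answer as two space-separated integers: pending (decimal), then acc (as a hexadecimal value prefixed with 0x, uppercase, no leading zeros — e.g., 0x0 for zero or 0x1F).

Answer: 1 0x80C

Derivation:
Byte[0]=48: 1-byte. pending=0, acc=0x0
Byte[1]=F0: 4-byte lead. pending=3, acc=0x0
Byte[2]=A0: continuation. acc=(acc<<6)|0x20=0x20, pending=2
Byte[3]=8C: continuation. acc=(acc<<6)|0x0C=0x80C, pending=1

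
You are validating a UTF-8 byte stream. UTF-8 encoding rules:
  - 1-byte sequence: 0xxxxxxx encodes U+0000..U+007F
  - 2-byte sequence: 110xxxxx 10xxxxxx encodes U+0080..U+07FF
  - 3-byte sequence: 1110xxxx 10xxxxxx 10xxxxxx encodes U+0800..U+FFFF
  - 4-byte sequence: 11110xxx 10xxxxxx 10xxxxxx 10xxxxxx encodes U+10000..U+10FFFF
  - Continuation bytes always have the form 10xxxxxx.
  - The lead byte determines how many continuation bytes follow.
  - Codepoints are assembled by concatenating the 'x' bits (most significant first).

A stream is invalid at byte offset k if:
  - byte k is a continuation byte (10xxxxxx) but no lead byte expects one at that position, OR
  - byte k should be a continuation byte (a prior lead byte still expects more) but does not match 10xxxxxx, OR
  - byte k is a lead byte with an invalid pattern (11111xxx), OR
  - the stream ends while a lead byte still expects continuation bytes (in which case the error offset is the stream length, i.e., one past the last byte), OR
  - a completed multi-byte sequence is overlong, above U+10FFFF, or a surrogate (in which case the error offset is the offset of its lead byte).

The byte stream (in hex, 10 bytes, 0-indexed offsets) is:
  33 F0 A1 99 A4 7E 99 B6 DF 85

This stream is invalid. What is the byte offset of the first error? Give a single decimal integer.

Byte[0]=33: 1-byte ASCII. cp=U+0033
Byte[1]=F0: 4-byte lead, need 3 cont bytes. acc=0x0
Byte[2]=A1: continuation. acc=(acc<<6)|0x21=0x21
Byte[3]=99: continuation. acc=(acc<<6)|0x19=0x859
Byte[4]=A4: continuation. acc=(acc<<6)|0x24=0x21664
Completed: cp=U+21664 (starts at byte 1)
Byte[5]=7E: 1-byte ASCII. cp=U+007E
Byte[6]=99: INVALID lead byte (not 0xxx/110x/1110/11110)

Answer: 6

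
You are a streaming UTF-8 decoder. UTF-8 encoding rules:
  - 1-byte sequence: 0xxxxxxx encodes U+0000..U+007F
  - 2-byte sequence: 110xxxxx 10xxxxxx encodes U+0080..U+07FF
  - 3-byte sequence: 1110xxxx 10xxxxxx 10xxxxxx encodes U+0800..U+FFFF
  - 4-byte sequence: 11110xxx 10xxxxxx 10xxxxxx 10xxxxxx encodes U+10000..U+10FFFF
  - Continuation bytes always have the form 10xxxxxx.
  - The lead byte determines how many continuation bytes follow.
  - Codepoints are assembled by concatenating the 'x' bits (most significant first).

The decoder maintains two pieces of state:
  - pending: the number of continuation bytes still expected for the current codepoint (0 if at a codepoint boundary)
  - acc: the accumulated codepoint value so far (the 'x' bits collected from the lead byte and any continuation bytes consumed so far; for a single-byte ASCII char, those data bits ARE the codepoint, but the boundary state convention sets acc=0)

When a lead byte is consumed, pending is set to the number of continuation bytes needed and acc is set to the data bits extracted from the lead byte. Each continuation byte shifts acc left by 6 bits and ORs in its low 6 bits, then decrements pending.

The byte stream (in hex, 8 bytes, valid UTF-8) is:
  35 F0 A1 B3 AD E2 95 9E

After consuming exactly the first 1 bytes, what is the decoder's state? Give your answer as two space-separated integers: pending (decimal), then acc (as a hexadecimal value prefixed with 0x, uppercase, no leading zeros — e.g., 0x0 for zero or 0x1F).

Answer: 0 0x0

Derivation:
Byte[0]=35: 1-byte. pending=0, acc=0x0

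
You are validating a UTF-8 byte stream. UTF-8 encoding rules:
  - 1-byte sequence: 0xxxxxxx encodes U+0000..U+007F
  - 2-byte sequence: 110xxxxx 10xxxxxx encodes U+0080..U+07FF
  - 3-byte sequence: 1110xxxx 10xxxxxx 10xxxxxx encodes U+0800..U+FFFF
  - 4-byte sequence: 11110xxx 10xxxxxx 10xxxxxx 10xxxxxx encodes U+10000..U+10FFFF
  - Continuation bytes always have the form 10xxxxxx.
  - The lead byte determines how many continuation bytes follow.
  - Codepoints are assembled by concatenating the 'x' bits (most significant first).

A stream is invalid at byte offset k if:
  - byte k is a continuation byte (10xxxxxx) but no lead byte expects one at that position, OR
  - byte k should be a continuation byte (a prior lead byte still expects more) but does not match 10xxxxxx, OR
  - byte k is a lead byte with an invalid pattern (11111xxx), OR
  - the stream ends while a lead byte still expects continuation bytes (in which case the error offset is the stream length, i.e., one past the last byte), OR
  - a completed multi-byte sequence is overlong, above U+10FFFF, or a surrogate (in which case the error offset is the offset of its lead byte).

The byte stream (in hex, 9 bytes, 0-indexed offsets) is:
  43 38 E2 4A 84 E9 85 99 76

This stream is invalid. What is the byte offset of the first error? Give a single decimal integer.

Answer: 3

Derivation:
Byte[0]=43: 1-byte ASCII. cp=U+0043
Byte[1]=38: 1-byte ASCII. cp=U+0038
Byte[2]=E2: 3-byte lead, need 2 cont bytes. acc=0x2
Byte[3]=4A: expected 10xxxxxx continuation. INVALID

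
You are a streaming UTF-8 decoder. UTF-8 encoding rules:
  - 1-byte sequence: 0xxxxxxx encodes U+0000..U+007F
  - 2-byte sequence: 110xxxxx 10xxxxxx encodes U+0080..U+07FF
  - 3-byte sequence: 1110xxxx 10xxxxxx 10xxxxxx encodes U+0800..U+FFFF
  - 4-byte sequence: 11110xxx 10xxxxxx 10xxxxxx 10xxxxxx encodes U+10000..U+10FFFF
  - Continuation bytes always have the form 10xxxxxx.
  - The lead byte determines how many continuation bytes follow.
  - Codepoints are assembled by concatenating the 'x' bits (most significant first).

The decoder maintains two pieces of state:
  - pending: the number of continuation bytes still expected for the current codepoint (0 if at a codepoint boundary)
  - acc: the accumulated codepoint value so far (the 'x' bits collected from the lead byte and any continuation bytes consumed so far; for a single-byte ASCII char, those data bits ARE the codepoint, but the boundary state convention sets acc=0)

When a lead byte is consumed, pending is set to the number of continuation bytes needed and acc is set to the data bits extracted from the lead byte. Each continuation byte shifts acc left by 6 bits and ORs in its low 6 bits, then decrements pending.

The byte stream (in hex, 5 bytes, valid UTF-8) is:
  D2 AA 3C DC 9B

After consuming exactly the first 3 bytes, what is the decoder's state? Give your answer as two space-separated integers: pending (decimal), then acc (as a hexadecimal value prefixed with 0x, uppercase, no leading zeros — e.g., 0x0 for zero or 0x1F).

Answer: 0 0x0

Derivation:
Byte[0]=D2: 2-byte lead. pending=1, acc=0x12
Byte[1]=AA: continuation. acc=(acc<<6)|0x2A=0x4AA, pending=0
Byte[2]=3C: 1-byte. pending=0, acc=0x0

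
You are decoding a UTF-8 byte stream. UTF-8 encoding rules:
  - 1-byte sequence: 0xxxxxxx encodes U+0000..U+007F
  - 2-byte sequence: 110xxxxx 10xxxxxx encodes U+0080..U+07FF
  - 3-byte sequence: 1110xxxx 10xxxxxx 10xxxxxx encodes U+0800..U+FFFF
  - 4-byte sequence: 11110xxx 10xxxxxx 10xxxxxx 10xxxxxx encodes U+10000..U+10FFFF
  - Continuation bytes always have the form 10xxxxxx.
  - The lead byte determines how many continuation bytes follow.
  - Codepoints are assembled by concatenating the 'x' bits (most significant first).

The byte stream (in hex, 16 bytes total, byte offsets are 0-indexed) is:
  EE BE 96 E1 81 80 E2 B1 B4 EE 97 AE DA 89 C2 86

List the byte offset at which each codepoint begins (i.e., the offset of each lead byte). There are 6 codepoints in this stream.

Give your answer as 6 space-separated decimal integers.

Answer: 0 3 6 9 12 14

Derivation:
Byte[0]=EE: 3-byte lead, need 2 cont bytes. acc=0xE
Byte[1]=BE: continuation. acc=(acc<<6)|0x3E=0x3BE
Byte[2]=96: continuation. acc=(acc<<6)|0x16=0xEF96
Completed: cp=U+EF96 (starts at byte 0)
Byte[3]=E1: 3-byte lead, need 2 cont bytes. acc=0x1
Byte[4]=81: continuation. acc=(acc<<6)|0x01=0x41
Byte[5]=80: continuation. acc=(acc<<6)|0x00=0x1040
Completed: cp=U+1040 (starts at byte 3)
Byte[6]=E2: 3-byte lead, need 2 cont bytes. acc=0x2
Byte[7]=B1: continuation. acc=(acc<<6)|0x31=0xB1
Byte[8]=B4: continuation. acc=(acc<<6)|0x34=0x2C74
Completed: cp=U+2C74 (starts at byte 6)
Byte[9]=EE: 3-byte lead, need 2 cont bytes. acc=0xE
Byte[10]=97: continuation. acc=(acc<<6)|0x17=0x397
Byte[11]=AE: continuation. acc=(acc<<6)|0x2E=0xE5EE
Completed: cp=U+E5EE (starts at byte 9)
Byte[12]=DA: 2-byte lead, need 1 cont bytes. acc=0x1A
Byte[13]=89: continuation. acc=(acc<<6)|0x09=0x689
Completed: cp=U+0689 (starts at byte 12)
Byte[14]=C2: 2-byte lead, need 1 cont bytes. acc=0x2
Byte[15]=86: continuation. acc=(acc<<6)|0x06=0x86
Completed: cp=U+0086 (starts at byte 14)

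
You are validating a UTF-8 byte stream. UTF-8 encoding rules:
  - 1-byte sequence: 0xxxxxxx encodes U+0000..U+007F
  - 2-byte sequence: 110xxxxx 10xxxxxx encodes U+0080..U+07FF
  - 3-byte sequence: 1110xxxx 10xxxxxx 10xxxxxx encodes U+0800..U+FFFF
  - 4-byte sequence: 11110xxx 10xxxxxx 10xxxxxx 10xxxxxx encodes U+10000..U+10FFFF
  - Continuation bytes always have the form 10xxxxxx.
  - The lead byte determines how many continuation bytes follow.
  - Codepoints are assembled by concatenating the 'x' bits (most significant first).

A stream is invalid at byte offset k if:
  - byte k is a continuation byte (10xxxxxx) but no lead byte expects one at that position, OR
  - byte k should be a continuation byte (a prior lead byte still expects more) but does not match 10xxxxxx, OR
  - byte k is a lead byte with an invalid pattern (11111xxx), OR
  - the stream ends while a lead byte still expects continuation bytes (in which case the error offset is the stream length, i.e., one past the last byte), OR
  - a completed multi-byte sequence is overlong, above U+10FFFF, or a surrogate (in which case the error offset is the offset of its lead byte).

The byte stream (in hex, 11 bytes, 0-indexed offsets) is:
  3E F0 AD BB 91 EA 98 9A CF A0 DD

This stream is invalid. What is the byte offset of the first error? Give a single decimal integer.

Answer: 11

Derivation:
Byte[0]=3E: 1-byte ASCII. cp=U+003E
Byte[1]=F0: 4-byte lead, need 3 cont bytes. acc=0x0
Byte[2]=AD: continuation. acc=(acc<<6)|0x2D=0x2D
Byte[3]=BB: continuation. acc=(acc<<6)|0x3B=0xB7B
Byte[4]=91: continuation. acc=(acc<<6)|0x11=0x2DED1
Completed: cp=U+2DED1 (starts at byte 1)
Byte[5]=EA: 3-byte lead, need 2 cont bytes. acc=0xA
Byte[6]=98: continuation. acc=(acc<<6)|0x18=0x298
Byte[7]=9A: continuation. acc=(acc<<6)|0x1A=0xA61A
Completed: cp=U+A61A (starts at byte 5)
Byte[8]=CF: 2-byte lead, need 1 cont bytes. acc=0xF
Byte[9]=A0: continuation. acc=(acc<<6)|0x20=0x3E0
Completed: cp=U+03E0 (starts at byte 8)
Byte[10]=DD: 2-byte lead, need 1 cont bytes. acc=0x1D
Byte[11]: stream ended, expected continuation. INVALID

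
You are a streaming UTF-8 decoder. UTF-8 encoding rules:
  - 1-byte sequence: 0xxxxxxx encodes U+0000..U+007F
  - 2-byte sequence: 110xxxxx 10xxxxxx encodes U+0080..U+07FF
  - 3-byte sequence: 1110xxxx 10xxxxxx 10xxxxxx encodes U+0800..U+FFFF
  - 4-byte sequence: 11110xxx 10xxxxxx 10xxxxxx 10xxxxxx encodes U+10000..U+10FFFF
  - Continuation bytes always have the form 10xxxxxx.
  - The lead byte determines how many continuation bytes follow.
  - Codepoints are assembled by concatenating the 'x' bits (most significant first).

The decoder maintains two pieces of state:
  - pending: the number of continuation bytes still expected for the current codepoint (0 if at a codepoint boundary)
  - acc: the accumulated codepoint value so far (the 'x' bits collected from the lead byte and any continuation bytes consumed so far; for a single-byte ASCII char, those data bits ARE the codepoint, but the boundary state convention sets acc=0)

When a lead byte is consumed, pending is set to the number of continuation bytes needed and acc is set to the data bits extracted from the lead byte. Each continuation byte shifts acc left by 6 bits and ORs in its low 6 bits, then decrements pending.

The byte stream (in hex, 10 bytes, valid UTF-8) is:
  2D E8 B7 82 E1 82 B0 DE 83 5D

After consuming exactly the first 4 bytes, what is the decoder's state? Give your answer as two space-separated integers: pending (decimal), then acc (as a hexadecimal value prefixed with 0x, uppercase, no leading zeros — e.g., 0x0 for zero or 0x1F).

Answer: 0 0x8DC2

Derivation:
Byte[0]=2D: 1-byte. pending=0, acc=0x0
Byte[1]=E8: 3-byte lead. pending=2, acc=0x8
Byte[2]=B7: continuation. acc=(acc<<6)|0x37=0x237, pending=1
Byte[3]=82: continuation. acc=(acc<<6)|0x02=0x8DC2, pending=0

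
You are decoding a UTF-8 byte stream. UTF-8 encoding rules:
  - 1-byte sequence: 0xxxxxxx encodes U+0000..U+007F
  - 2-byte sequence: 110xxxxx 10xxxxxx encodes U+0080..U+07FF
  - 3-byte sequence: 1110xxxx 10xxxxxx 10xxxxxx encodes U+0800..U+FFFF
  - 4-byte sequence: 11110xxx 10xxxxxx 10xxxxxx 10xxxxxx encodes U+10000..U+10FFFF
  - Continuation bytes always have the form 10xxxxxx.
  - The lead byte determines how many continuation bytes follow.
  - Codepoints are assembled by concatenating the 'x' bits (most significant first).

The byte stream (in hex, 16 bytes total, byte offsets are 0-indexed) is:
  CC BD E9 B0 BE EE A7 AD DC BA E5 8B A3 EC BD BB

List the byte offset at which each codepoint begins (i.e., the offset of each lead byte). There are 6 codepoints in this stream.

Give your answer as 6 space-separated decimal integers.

Answer: 0 2 5 8 10 13

Derivation:
Byte[0]=CC: 2-byte lead, need 1 cont bytes. acc=0xC
Byte[1]=BD: continuation. acc=(acc<<6)|0x3D=0x33D
Completed: cp=U+033D (starts at byte 0)
Byte[2]=E9: 3-byte lead, need 2 cont bytes. acc=0x9
Byte[3]=B0: continuation. acc=(acc<<6)|0x30=0x270
Byte[4]=BE: continuation. acc=(acc<<6)|0x3E=0x9C3E
Completed: cp=U+9C3E (starts at byte 2)
Byte[5]=EE: 3-byte lead, need 2 cont bytes. acc=0xE
Byte[6]=A7: continuation. acc=(acc<<6)|0x27=0x3A7
Byte[7]=AD: continuation. acc=(acc<<6)|0x2D=0xE9ED
Completed: cp=U+E9ED (starts at byte 5)
Byte[8]=DC: 2-byte lead, need 1 cont bytes. acc=0x1C
Byte[9]=BA: continuation. acc=(acc<<6)|0x3A=0x73A
Completed: cp=U+073A (starts at byte 8)
Byte[10]=E5: 3-byte lead, need 2 cont bytes. acc=0x5
Byte[11]=8B: continuation. acc=(acc<<6)|0x0B=0x14B
Byte[12]=A3: continuation. acc=(acc<<6)|0x23=0x52E3
Completed: cp=U+52E3 (starts at byte 10)
Byte[13]=EC: 3-byte lead, need 2 cont bytes. acc=0xC
Byte[14]=BD: continuation. acc=(acc<<6)|0x3D=0x33D
Byte[15]=BB: continuation. acc=(acc<<6)|0x3B=0xCF7B
Completed: cp=U+CF7B (starts at byte 13)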